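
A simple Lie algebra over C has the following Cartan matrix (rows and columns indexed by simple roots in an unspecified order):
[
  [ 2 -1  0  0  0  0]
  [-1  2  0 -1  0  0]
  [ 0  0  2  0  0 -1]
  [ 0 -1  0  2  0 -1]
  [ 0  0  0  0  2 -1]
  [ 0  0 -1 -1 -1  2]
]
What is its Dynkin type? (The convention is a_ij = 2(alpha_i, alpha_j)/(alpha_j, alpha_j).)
type D_6

The matrix has rank 6 with 2's on the diagonal. Reading the off-diagonal entries as Dynkin edges (a single edge where a_ij = a_ji = -1; a double or triple edge where a_ij * a_ji = 2 or 3), the diagram is a chain of 4 nodes with a fork of two nodes at one end (D_6). One simple-root ordering that puts it in standard form is (alpha_1, alpha_2, alpha_4, alpha_6, alpha_3, alpha_5). So the algebra is type D_6, i.e. so(12).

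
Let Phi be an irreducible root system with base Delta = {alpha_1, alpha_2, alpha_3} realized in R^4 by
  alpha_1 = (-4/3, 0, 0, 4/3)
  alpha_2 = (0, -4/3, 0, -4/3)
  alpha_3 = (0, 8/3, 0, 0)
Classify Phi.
C_3

Compute the Cartan integers a_ij = 2(alpha_i, alpha_j)/(alpha_j, alpha_j); the resulting 3x3 Cartan matrix is
[[2, -1, 0], [-1, 2, -1], [0, -2, 2]].
The roots have two lengths (squared-length ratio 2:1); the short ones are alpha_{1,2}. The associated Dynkin diagram is a chain of 3 nodes with a double edge at one end; the terminal node there is the unique long simple root (C_3), so the type is C_3 (the algebra sp(6)).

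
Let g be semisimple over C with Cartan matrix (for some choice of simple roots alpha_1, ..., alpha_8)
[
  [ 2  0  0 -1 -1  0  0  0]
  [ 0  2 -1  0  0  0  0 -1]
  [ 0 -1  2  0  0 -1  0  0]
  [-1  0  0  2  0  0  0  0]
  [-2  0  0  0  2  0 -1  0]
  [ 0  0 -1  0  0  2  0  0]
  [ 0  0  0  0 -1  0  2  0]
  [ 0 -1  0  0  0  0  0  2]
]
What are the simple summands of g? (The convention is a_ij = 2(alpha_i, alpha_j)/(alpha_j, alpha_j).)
A_4 (sl(5)) + F_4

The diagram associated to this matrix has two connected components: the simple roots {alpha_2, alpha_3, alpha_6, alpha_8} form a chain of 4 nodes with single edges (A_4), and {alpha_1, alpha_4, alpha_5, alpha_7} form a chain of 4 nodes with a double edge between the middle two (F_4). A semisimple Lie algebra decomposes uniquely as the direct sum of simple ideals, one per connected component of its Dynkin diagram, so g ≅ A_4 ⊕ F_4 (dimension 24 + 52 = 76).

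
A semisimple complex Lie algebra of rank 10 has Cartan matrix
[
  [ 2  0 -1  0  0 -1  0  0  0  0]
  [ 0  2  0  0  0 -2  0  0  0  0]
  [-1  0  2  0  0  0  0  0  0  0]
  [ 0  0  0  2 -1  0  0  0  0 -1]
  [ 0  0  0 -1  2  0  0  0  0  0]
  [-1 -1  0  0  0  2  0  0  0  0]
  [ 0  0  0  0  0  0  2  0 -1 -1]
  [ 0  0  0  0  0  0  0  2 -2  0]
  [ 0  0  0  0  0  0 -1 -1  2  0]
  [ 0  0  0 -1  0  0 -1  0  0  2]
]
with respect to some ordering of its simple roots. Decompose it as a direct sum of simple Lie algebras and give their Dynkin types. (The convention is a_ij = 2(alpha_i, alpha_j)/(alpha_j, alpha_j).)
The diagram associated to this matrix has two connected components: the simple roots {alpha_1, alpha_2, alpha_3, alpha_6} form a chain of 4 nodes with a double edge at one end; the terminal node there is the unique long simple root (C_4), and {alpha_4, alpha_5, alpha_7, alpha_8, alpha_9, alpha_10} form a chain of 6 nodes with a double edge at one end; the terminal node there is the unique long simple root (C_6). A semisimple Lie algebra decomposes uniquely as the direct sum of simple ideals, one per connected component of its Dynkin diagram, so g ≅ C_4 ⊕ C_6 (dimension 36 + 78 = 114).

C_4 + C_6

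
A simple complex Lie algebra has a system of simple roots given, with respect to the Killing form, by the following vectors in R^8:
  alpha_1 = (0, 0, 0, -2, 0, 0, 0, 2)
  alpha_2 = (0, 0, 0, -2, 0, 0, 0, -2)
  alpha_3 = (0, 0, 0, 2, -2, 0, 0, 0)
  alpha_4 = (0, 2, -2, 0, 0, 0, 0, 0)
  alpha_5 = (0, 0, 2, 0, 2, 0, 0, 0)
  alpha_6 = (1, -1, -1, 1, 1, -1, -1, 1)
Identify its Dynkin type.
type E_6

Compute the Cartan integers a_ij = 2(alpha_i, alpha_j)/(alpha_j, alpha_j); the resulting 6x6 Cartan matrix is
[[2, 0, -1, 0, 0, 0], [0, 2, -1, 0, 0, -1], [-1, -1, 2, 0, -1, 0], [0, 0, 0, 2, -1, 0], [0, 0, -1, -1, 2, 0], [0, -1, 0, 0, 0, 2]].
All simple roots have the same length, so the diagram is simply laced. The associated Dynkin diagram is a chain of 5 nodes with one extra node attached to the third node from one end (E_6), so the type is E_6.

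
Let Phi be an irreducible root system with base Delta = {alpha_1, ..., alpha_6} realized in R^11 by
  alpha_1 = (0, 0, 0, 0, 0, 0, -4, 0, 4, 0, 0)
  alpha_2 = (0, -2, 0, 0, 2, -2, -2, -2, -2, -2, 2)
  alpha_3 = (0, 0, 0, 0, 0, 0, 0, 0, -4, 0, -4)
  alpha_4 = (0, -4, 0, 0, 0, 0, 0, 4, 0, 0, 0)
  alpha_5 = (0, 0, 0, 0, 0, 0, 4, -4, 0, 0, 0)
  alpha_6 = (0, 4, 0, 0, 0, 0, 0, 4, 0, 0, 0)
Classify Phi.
E_6

Compute the Cartan integers a_ij = 2(alpha_i, alpha_j)/(alpha_j, alpha_j); the resulting 6x6 Cartan matrix is
[[2, 0, -1, 0, -1, 0], [0, 2, 0, 0, 0, -1], [-1, 0, 2, 0, 0, 0], [0, 0, 0, 2, -1, 0], [-1, 0, 0, -1, 2, -1], [0, -1, 0, 0, -1, 2]].
All simple roots have the same length, so the diagram is simply laced. The associated Dynkin diagram is a chain of 5 nodes with one extra node attached to the third node from one end (E_6), so the type is E_6.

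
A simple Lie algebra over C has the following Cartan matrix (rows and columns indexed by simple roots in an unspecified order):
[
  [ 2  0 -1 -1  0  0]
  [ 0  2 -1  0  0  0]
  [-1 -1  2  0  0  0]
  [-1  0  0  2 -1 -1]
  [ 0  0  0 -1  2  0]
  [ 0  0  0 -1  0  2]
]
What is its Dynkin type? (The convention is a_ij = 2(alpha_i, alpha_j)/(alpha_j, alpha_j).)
D6

The matrix has rank 6 with 2's on the diagonal. Reading the off-diagonal entries as Dynkin edges (a single edge where a_ij = a_ji = -1; a double or triple edge where a_ij * a_ji = 2 or 3), the diagram is a chain of 4 nodes with a fork of two nodes at one end (D_6). One simple-root ordering that puts it in standard form is (alpha_2, alpha_3, alpha_1, alpha_4, alpha_5, alpha_6). So the algebra is type D_6, i.e. so(12).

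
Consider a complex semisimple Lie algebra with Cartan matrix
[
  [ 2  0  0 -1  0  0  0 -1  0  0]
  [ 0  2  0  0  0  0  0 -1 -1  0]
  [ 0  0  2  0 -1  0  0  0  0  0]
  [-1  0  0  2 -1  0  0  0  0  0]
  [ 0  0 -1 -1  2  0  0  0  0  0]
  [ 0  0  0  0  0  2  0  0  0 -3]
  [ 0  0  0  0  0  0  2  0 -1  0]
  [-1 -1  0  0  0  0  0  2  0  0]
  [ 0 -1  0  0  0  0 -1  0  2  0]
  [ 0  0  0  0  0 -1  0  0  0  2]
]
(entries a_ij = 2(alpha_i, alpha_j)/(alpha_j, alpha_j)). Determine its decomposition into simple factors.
The diagram associated to this matrix has two connected components: the simple roots {alpha_1, alpha_2, alpha_3, alpha_4, alpha_5, alpha_7, alpha_8, alpha_9} form a chain of 8 nodes with single edges (A_8), and {alpha_6, alpha_10} form two nodes joined by a triple edge (G_2). A semisimple Lie algebra decomposes uniquely as the direct sum of simple ideals, one per connected component of its Dynkin diagram, so g ≅ A_8 ⊕ G_2 (dimension 80 + 14 = 94).

A_8 (sl(9)) + G_2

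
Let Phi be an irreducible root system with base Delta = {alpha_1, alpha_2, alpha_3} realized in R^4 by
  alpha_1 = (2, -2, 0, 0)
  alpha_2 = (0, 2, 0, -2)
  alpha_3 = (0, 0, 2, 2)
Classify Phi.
A_3

Compute the Cartan integers a_ij = 2(alpha_i, alpha_j)/(alpha_j, alpha_j); the resulting 3x3 Cartan matrix is
[[2, -1, 0], [-1, 2, -1], [0, -1, 2]].
All simple roots have the same length, so the diagram is simply laced. The associated Dynkin diagram is a chain of 3 nodes with single edges (A_3), so the type is A_3 (the algebra sl(4)).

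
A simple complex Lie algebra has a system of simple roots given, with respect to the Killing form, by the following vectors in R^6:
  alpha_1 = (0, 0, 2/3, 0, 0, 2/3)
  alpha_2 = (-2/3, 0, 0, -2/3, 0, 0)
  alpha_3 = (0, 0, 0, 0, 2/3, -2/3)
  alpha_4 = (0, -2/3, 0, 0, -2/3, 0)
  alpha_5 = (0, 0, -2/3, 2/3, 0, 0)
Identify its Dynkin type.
A_5 (sl(6))

Compute the Cartan integers a_ij = 2(alpha_i, alpha_j)/(alpha_j, alpha_j); the resulting 5x5 Cartan matrix is
[[2, 0, -1, 0, -1], [0, 2, 0, 0, -1], [-1, 0, 2, -1, 0], [0, 0, -1, 2, 0], [-1, -1, 0, 0, 2]].
All simple roots have the same length, so the diagram is simply laced. The associated Dynkin diagram is a chain of 5 nodes with single edges (A_5), so the type is A_5 (the algebra sl(6)).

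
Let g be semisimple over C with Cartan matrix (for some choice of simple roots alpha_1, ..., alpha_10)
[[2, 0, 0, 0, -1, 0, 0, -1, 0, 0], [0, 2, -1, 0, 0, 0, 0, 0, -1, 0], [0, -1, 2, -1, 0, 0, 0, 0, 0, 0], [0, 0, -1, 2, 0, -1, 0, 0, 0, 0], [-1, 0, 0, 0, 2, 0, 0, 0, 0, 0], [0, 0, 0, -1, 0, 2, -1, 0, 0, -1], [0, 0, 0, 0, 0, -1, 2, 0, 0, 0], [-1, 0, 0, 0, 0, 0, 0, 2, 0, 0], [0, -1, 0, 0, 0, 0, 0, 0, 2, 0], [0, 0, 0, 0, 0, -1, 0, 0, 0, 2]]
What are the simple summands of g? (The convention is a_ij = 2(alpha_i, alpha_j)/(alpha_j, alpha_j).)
A_3 ⊕ D_7

The diagram associated to this matrix has two connected components: the simple roots {alpha_1, alpha_5, alpha_8} form a chain of 3 nodes with single edges (A_3), and {alpha_2, alpha_3, alpha_4, alpha_6, alpha_7, alpha_9, alpha_10} form a chain of 5 nodes with a fork of two nodes at one end (D_7). A semisimple Lie algebra decomposes uniquely as the direct sum of simple ideals, one per connected component of its Dynkin diagram, so g ≅ A_3 ⊕ D_7 (dimension 15 + 91 = 106).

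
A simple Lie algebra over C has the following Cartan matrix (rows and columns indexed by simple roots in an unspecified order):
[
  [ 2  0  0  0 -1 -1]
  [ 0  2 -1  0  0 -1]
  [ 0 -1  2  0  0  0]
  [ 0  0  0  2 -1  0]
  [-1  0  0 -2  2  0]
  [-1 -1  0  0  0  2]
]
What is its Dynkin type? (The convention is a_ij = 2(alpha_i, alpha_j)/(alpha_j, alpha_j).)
type B_6

The matrix has rank 6 with 2's on the diagonal. Reading the off-diagonal entries as Dynkin edges (a single edge where a_ij = a_ji = -1; a double or triple edge where a_ij * a_ji = 2 or 3), the diagram is a chain of 6 nodes with a double edge at one end; the terminal node there is the unique short simple root (B_6). One simple-root ordering that puts it in standard form is (alpha_3, alpha_2, alpha_6, alpha_1, alpha_5, alpha_4). So the algebra is type B_6, i.e. so(13).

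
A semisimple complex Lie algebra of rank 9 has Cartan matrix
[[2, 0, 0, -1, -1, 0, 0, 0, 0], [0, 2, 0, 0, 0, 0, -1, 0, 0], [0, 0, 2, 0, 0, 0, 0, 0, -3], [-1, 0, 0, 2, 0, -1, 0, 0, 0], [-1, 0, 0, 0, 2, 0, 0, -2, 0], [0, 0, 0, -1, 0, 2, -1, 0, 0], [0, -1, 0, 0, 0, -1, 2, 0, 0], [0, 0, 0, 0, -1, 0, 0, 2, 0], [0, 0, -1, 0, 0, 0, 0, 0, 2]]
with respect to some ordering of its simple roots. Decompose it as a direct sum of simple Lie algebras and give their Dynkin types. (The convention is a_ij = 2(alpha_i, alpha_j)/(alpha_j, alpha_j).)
The diagram associated to this matrix has two connected components: the simple roots {alpha_1, alpha_2, alpha_4, alpha_5, alpha_6, alpha_7, alpha_8} form a chain of 7 nodes with a double edge at one end; the terminal node there is the unique short simple root (B_7), and {alpha_3, alpha_9} form two nodes joined by a triple edge (G_2). A semisimple Lie algebra decomposes uniquely as the direct sum of simple ideals, one per connected component of its Dynkin diagram, so g ≅ B_7 ⊕ G_2 (dimension 105 + 14 = 119).

B_7 (so(15)) + G_2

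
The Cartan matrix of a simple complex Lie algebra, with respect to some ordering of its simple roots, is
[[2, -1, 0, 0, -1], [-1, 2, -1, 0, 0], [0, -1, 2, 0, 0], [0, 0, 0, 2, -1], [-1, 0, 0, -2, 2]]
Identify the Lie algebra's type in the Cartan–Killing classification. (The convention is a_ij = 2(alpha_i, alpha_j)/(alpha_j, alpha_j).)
The matrix has rank 5 with 2's on the diagonal. Reading the off-diagonal entries as Dynkin edges (a single edge where a_ij = a_ji = -1; a double or triple edge where a_ij * a_ji = 2 or 3), the diagram is a chain of 5 nodes with a double edge at one end; the terminal node there is the unique short simple root (B_5). One simple-root ordering that puts it in standard form is (alpha_3, alpha_2, alpha_1, alpha_5, alpha_4). So the algebra is type B_5, i.e. so(11).

B_5 (so(11))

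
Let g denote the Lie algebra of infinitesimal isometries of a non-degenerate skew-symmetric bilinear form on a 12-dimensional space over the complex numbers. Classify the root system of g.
This is sp(12), which has dimension 12(12+1)/2 = 78 and rank 12/2 = 6. In the classification of classical Lie algebras, the symplectic algebra sp(2n) has type C_n; here n = 6, so the Dynkin diagram is a chain of 6 nodes with a double edge at one end; the terminal node there is the unique long simple root (C_6). Hence the type is C_6.

C6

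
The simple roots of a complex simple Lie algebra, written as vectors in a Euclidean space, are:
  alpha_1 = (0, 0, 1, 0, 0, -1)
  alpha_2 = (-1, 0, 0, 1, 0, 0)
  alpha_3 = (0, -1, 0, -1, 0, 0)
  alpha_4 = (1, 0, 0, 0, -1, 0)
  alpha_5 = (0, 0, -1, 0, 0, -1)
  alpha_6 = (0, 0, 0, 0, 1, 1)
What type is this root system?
D6

Compute the Cartan integers a_ij = 2(alpha_i, alpha_j)/(alpha_j, alpha_j); the resulting 6x6 Cartan matrix is
[[2, 0, 0, 0, 0, -1], [0, 2, -1, -1, 0, 0], [0, -1, 2, 0, 0, 0], [0, -1, 0, 2, 0, -1], [0, 0, 0, 0, 2, -1], [-1, 0, 0, -1, -1, 2]].
All simple roots have the same length, so the diagram is simply laced. The associated Dynkin diagram is a chain of 4 nodes with a fork of two nodes at one end (D_6), so the type is D_6 (the algebra so(12)).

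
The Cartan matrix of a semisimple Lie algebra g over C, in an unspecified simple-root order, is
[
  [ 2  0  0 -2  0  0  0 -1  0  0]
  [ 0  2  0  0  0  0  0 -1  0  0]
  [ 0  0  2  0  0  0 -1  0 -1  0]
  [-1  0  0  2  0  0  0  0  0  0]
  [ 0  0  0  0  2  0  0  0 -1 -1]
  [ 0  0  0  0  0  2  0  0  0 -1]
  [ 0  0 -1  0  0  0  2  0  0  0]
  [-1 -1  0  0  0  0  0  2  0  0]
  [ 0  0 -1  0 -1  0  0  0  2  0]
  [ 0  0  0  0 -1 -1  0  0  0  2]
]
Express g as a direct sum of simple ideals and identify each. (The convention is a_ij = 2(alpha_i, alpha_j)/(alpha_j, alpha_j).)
A6 ⊕ B4

The diagram associated to this matrix has two connected components: the simple roots {alpha_3, alpha_5, alpha_6, alpha_7, alpha_9, alpha_10} form a chain of 6 nodes with single edges (A_6), and {alpha_1, alpha_2, alpha_4, alpha_8} form a chain of 4 nodes with a double edge at one end; the terminal node there is the unique short simple root (B_4). A semisimple Lie algebra decomposes uniquely as the direct sum of simple ideals, one per connected component of its Dynkin diagram, so g ≅ A_6 ⊕ B_4 (dimension 48 + 36 = 84).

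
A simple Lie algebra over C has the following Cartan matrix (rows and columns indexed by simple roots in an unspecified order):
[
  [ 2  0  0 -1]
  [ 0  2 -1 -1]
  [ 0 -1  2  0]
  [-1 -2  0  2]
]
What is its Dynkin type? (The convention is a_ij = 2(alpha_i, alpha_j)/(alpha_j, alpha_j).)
F_4

The matrix has rank 4 with 2's on the diagonal. Reading the off-diagonal entries as Dynkin edges (a single edge where a_ij = a_ji = -1; a double or triple edge where a_ij * a_ji = 2 or 3), the diagram is a chain of 4 nodes with a double edge between the middle two (F_4). One simple-root ordering that puts it in standard form is (alpha_1, alpha_4, alpha_2, alpha_3). So the algebra is type F_4.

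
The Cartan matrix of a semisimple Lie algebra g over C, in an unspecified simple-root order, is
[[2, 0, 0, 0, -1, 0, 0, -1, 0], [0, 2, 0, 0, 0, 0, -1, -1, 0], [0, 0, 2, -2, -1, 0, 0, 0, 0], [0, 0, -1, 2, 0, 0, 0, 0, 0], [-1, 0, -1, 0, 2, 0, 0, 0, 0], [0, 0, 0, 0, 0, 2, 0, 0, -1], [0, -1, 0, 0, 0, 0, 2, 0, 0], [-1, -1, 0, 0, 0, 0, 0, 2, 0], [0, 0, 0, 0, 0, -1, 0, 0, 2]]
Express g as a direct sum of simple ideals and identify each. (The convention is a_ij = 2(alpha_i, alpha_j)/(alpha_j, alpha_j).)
A2 ⊕ B7

The diagram associated to this matrix has two connected components: the simple roots {alpha_6, alpha_9} form a chain of 2 nodes with single edges (A_2), and {alpha_1, alpha_2, alpha_3, alpha_4, alpha_5, alpha_7, alpha_8} form a chain of 7 nodes with a double edge at one end; the terminal node there is the unique short simple root (B_7). A semisimple Lie algebra decomposes uniquely as the direct sum of simple ideals, one per connected component of its Dynkin diagram, so g ≅ A_2 ⊕ B_7 (dimension 8 + 105 = 113).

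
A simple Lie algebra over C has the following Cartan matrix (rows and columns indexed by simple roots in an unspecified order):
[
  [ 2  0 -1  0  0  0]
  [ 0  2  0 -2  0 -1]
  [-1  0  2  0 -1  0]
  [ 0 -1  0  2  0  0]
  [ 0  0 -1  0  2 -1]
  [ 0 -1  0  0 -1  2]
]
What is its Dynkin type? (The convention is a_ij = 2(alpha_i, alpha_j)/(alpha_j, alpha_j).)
type B_6

The matrix has rank 6 with 2's on the diagonal. Reading the off-diagonal entries as Dynkin edges (a single edge where a_ij = a_ji = -1; a double or triple edge where a_ij * a_ji = 2 or 3), the diagram is a chain of 6 nodes with a double edge at one end; the terminal node there is the unique short simple root (B_6). One simple-root ordering that puts it in standard form is (alpha_1, alpha_3, alpha_5, alpha_6, alpha_2, alpha_4). So the algebra is type B_6, i.e. so(13).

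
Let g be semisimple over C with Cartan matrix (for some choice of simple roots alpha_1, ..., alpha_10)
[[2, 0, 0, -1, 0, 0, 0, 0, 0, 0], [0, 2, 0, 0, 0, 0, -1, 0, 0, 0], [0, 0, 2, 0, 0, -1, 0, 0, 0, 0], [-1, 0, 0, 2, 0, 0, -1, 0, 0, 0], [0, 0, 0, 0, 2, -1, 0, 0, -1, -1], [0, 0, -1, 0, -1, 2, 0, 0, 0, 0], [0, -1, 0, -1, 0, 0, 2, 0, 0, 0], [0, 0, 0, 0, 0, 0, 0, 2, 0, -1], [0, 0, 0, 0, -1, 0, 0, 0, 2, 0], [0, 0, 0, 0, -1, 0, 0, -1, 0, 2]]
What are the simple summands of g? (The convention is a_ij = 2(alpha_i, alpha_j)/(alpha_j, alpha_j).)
type A_4 + type E_6

The diagram associated to this matrix has two connected components: the simple roots {alpha_1, alpha_2, alpha_4, alpha_7} form a chain of 4 nodes with single edges (A_4), and {alpha_3, alpha_5, alpha_6, alpha_8, alpha_9, alpha_10} form a chain of 5 nodes with one extra node attached to the third node from one end (E_6). A semisimple Lie algebra decomposes uniquely as the direct sum of simple ideals, one per connected component of its Dynkin diagram, so g ≅ A_4 ⊕ E_6 (dimension 24 + 78 = 102).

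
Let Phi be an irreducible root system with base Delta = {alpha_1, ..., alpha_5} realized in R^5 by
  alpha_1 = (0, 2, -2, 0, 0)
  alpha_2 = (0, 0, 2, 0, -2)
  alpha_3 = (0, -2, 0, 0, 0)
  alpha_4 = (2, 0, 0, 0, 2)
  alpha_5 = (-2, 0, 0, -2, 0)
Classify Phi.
Compute the Cartan integers a_ij = 2(alpha_i, alpha_j)/(alpha_j, alpha_j); the resulting 5x5 Cartan matrix is
[[2, -1, -2, 0, 0], [-1, 2, 0, -1, 0], [-1, 0, 2, 0, 0], [0, -1, 0, 2, -1], [0, 0, 0, -1, 2]].
The roots have two lengths (squared-length ratio 2:1); the short ones are alpha_{3}. The associated Dynkin diagram is a chain of 5 nodes with a double edge at one end; the terminal node there is the unique short simple root (B_5), so the type is B_5 (the algebra so(11)).

type B_5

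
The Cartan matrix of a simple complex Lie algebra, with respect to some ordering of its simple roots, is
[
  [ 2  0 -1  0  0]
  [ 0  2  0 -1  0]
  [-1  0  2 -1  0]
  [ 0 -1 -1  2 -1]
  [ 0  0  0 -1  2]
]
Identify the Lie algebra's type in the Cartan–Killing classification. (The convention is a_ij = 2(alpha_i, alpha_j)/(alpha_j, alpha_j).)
The matrix has rank 5 with 2's on the diagonal. Reading the off-diagonal entries as Dynkin edges (a single edge where a_ij = a_ji = -1; a double or triple edge where a_ij * a_ji = 2 or 3), the diagram is a chain of 3 nodes with a fork of two nodes at one end (D_5). One simple-root ordering that puts it in standard form is (alpha_1, alpha_3, alpha_4, alpha_2, alpha_5). So the algebra is type D_5, i.e. so(10).

D_5 (so(10))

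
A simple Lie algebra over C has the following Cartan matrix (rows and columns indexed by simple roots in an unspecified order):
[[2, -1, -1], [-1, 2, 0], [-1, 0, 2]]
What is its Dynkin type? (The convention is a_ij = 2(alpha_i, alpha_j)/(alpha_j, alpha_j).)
The matrix has rank 3 with 2's on the diagonal. Reading the off-diagonal entries as Dynkin edges (a single edge where a_ij = a_ji = -1; a double or triple edge where a_ij * a_ji = 2 or 3), the diagram is a chain of 3 nodes with single edges (A_3). One simple-root ordering that puts it in standard form is (alpha_3, alpha_1, alpha_2). So the algebra is type A_3, i.e. sl(4).

A_3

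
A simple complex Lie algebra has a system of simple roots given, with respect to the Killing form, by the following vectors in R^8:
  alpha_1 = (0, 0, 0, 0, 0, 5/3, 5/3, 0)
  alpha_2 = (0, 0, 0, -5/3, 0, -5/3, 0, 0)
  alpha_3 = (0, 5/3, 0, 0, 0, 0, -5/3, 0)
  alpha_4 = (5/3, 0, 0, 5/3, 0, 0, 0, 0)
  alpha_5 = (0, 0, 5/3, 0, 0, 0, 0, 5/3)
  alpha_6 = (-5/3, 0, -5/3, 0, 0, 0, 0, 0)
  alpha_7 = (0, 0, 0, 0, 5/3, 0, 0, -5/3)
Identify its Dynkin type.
A_7 (sl(8))

Compute the Cartan integers a_ij = 2(alpha_i, alpha_j)/(alpha_j, alpha_j); the resulting 7x7 Cartan matrix is
[[2, -1, -1, 0, 0, 0, 0], [-1, 2, 0, -1, 0, 0, 0], [-1, 0, 2, 0, 0, 0, 0], [0, -1, 0, 2, 0, -1, 0], [0, 0, 0, 0, 2, -1, -1], [0, 0, 0, -1, -1, 2, 0], [0, 0, 0, 0, -1, 0, 2]].
All simple roots have the same length, so the diagram is simply laced. The associated Dynkin diagram is a chain of 7 nodes with single edges (A_7), so the type is A_7 (the algebra sl(8)).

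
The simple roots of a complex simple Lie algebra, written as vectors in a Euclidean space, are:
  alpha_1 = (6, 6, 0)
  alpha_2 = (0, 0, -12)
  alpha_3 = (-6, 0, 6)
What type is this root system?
Compute the Cartan integers a_ij = 2(alpha_i, alpha_j)/(alpha_j, alpha_j); the resulting 3x3 Cartan matrix is
[[2, 0, -1], [0, 2, -2], [-1, -1, 2]].
The roots have two lengths (squared-length ratio 2:1); the short ones are alpha_{1,3}. The associated Dynkin diagram is a chain of 3 nodes with a double edge at one end; the terminal node there is the unique long simple root (C_3), so the type is C_3 (the algebra sp(6)).

C_3 (sp(6))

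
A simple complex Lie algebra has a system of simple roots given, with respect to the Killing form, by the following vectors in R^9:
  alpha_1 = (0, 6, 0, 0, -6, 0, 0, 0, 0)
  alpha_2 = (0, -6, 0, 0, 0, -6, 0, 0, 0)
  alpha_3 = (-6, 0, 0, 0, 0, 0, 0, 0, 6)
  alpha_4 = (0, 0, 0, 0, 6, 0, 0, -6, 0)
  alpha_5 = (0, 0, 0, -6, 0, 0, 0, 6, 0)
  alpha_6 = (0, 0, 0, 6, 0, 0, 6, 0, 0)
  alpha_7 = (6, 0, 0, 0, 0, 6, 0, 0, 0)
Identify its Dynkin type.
A_7

Compute the Cartan integers a_ij = 2(alpha_i, alpha_j)/(alpha_j, alpha_j); the resulting 7x7 Cartan matrix is
[[2, -1, 0, -1, 0, 0, 0], [-1, 2, 0, 0, 0, 0, -1], [0, 0, 2, 0, 0, 0, -1], [-1, 0, 0, 2, -1, 0, 0], [0, 0, 0, -1, 2, -1, 0], [0, 0, 0, 0, -1, 2, 0], [0, -1, -1, 0, 0, 0, 2]].
All simple roots have the same length, so the diagram is simply laced. The associated Dynkin diagram is a chain of 7 nodes with single edges (A_7), so the type is A_7 (the algebra sl(8)).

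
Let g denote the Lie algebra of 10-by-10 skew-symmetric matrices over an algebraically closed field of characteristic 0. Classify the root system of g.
type D_5

This is so(10) with 10 even, which has dimension 10(10-1)/2 = 45 and rank 10/2 = 5. In the classification of classical Lie algebras, the orthogonal algebra so(2n) in an even number of variables has type D_n; here n = 5, so the Dynkin diagram is a chain of 3 nodes with a fork of two nodes at one end (D_5). Hence the type is D_5.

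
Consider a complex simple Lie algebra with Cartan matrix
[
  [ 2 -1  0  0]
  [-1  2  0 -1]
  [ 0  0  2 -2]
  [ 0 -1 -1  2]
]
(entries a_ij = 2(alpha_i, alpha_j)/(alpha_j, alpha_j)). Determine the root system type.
The matrix has rank 4 with 2's on the diagonal. Reading the off-diagonal entries as Dynkin edges (a single edge where a_ij = a_ji = -1; a double or triple edge where a_ij * a_ji = 2 or 3), the diagram is a chain of 4 nodes with a double edge at one end; the terminal node there is the unique long simple root (C_4). One simple-root ordering that puts it in standard form is (alpha_1, alpha_2, alpha_4, alpha_3). So the algebra is type C_4, i.e. sp(8).

C_4 (sp(8))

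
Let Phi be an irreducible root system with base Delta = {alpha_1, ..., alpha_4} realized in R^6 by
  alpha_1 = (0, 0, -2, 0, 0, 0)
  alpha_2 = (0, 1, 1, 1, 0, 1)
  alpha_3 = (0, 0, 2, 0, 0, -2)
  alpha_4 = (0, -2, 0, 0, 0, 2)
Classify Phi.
Compute the Cartan integers a_ij = 2(alpha_i, alpha_j)/(alpha_j, alpha_j); the resulting 4x4 Cartan matrix is
[[2, -1, -1, 0], [-1, 2, 0, 0], [-2, 0, 2, -1], [0, 0, -1, 2]].
The roots have two lengths (squared-length ratio 2:1); the short ones are alpha_{1,2}. The associated Dynkin diagram is a chain of 4 nodes with a double edge between the middle two (F_4), so the type is F_4.

type F_4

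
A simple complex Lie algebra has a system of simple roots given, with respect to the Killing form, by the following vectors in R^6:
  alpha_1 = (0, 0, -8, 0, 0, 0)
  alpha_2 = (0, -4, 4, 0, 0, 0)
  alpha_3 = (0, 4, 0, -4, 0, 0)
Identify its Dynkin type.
Compute the Cartan integers a_ij = 2(alpha_i, alpha_j)/(alpha_j, alpha_j); the resulting 3x3 Cartan matrix is
[[2, -2, 0], [-1, 2, -1], [0, -1, 2]].
The roots have two lengths (squared-length ratio 2:1); the short ones are alpha_{2,3}. The associated Dynkin diagram is a chain of 3 nodes with a double edge at one end; the terminal node there is the unique long simple root (C_3), so the type is C_3 (the algebra sp(6)).

C_3 (sp(6))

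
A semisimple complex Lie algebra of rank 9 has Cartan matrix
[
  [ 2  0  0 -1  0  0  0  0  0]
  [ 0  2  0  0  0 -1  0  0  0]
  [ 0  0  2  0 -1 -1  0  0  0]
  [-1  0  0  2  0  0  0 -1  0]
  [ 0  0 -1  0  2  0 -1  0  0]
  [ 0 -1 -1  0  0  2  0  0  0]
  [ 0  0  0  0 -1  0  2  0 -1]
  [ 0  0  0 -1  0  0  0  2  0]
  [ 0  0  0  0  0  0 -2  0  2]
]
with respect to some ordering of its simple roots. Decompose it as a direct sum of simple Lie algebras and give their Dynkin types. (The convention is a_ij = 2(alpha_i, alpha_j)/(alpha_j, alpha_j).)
The diagram associated to this matrix has two connected components: the simple roots {alpha_1, alpha_4, alpha_8} form a chain of 3 nodes with single edges (A_3), and {alpha_2, alpha_3, alpha_5, alpha_6, alpha_7, alpha_9} form a chain of 6 nodes with a double edge at one end; the terminal node there is the unique long simple root (C_6). A semisimple Lie algebra decomposes uniquely as the direct sum of simple ideals, one per connected component of its Dynkin diagram, so g ≅ A_3 ⊕ C_6 (dimension 15 + 78 = 93).

A_3 ⊕ C_6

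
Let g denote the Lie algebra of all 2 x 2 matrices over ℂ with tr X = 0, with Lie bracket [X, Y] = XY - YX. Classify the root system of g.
This is sl(2), which has dimension 2^2 - 1 = 3 and rank 2 - 1 = 1 (a Cartan subalgebra is the diagonal traceless matrices). In the classification of classical Lie algebras, the special linear algebra sl(n+1) has type A_n; here n = 1, so the Dynkin diagram is a chain of 1 nodes with single edges (A_1). Hence the type is A_1.

A1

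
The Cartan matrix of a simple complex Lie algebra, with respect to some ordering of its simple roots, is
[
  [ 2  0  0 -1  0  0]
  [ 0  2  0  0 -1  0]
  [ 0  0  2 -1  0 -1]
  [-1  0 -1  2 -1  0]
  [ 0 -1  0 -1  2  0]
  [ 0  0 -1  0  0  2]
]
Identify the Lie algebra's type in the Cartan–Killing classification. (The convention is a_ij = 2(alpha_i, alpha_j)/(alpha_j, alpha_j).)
The matrix has rank 6 with 2's on the diagonal. Reading the off-diagonal entries as Dynkin edges (a single edge where a_ij = a_ji = -1; a double or triple edge where a_ij * a_ji = 2 or 3), the diagram is a chain of 5 nodes with one extra node attached to the third node from one end (E_6). One simple-root ordering that puts it in standard form is (alpha_6, alpha_1, alpha_3, alpha_4, alpha_5, alpha_2). So the algebra is type E_6.

E6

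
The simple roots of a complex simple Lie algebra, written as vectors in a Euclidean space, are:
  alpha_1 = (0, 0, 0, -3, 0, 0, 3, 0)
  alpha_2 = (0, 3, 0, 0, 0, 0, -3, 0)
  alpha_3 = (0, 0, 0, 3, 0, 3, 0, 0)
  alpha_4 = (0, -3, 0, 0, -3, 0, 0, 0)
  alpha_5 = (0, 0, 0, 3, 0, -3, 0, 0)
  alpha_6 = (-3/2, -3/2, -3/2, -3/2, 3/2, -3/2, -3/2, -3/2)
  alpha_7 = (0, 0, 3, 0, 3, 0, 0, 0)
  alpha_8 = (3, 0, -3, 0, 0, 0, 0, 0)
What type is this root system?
E_8

Compute the Cartan integers a_ij = 2(alpha_i, alpha_j)/(alpha_j, alpha_j); the resulting 8x8 Cartan matrix is
[[2, -1, -1, 0, -1, 0, 0, 0], [-1, 2, 0, -1, 0, 0, 0, 0], [-1, 0, 2, 0, 0, -1, 0, 0], [0, -1, 0, 2, 0, 0, -1, 0], [-1, 0, 0, 0, 2, 0, 0, 0], [0, 0, -1, 0, 0, 2, 0, 0], [0, 0, 0, -1, 0, 0, 2, -1], [0, 0, 0, 0, 0, 0, -1, 2]].
All simple roots have the same length, so the diagram is simply laced. The associated Dynkin diagram is a chain of 7 nodes with one extra node attached to the third node from one end (E_8), so the type is E_8.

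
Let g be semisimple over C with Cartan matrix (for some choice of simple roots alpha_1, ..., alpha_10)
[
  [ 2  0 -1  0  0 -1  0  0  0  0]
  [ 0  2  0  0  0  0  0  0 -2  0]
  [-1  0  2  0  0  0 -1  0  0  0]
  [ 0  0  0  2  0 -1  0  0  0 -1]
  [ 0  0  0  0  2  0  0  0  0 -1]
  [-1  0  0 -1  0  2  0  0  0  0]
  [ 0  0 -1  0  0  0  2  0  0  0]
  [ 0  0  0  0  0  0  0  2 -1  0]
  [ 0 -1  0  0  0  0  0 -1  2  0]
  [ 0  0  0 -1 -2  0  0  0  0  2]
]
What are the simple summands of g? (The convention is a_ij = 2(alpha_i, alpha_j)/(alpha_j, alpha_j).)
The diagram associated to this matrix has two connected components: the simple roots {alpha_1, alpha_3, alpha_4, alpha_5, alpha_6, alpha_7, alpha_10} form a chain of 7 nodes with a double edge at one end; the terminal node there is the unique short simple root (B_7), and {alpha_2, alpha_8, alpha_9} form a chain of 3 nodes with a double edge at one end; the terminal node there is the unique long simple root (C_3). A semisimple Lie algebra decomposes uniquely as the direct sum of simple ideals, one per connected component of its Dynkin diagram, so g ≅ B_7 ⊕ C_3 (dimension 105 + 21 = 126).

B_7 ⊕ C_3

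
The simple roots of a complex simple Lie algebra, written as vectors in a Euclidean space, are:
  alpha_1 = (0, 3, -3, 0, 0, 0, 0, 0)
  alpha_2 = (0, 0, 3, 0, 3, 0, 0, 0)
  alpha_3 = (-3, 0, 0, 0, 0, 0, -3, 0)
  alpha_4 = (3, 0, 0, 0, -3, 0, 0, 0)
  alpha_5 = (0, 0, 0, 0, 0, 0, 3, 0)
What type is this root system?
B_5 (so(11))

Compute the Cartan integers a_ij = 2(alpha_i, alpha_j)/(alpha_j, alpha_j); the resulting 5x5 Cartan matrix is
[[2, -1, 0, 0, 0], [-1, 2, 0, -1, 0], [0, 0, 2, -1, -2], [0, -1, -1, 2, 0], [0, 0, -1, 0, 2]].
The roots have two lengths (squared-length ratio 2:1); the short ones are alpha_{5}. The associated Dynkin diagram is a chain of 5 nodes with a double edge at one end; the terminal node there is the unique short simple root (B_5), so the type is B_5 (the algebra so(11)).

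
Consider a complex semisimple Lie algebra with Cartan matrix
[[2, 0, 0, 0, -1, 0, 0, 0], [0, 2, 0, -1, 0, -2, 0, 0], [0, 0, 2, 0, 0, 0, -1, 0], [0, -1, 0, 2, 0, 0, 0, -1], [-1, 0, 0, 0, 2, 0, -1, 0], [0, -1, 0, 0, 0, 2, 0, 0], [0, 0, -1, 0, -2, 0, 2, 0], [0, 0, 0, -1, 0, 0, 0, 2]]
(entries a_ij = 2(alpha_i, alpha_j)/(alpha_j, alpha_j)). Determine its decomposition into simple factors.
type B_4 ⊕ type F_4

The diagram associated to this matrix has two connected components: the simple roots {alpha_2, alpha_4, alpha_6, alpha_8} form a chain of 4 nodes with a double edge at one end; the terminal node there is the unique short simple root (B_4), and {alpha_1, alpha_3, alpha_5, alpha_7} form a chain of 4 nodes with a double edge between the middle two (F_4). A semisimple Lie algebra decomposes uniquely as the direct sum of simple ideals, one per connected component of its Dynkin diagram, so g ≅ B_4 ⊕ F_4 (dimension 36 + 52 = 88).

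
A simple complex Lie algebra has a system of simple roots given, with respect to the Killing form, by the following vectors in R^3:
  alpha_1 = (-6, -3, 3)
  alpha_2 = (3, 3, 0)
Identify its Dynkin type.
Compute the Cartan integers a_ij = 2(alpha_i, alpha_j)/(alpha_j, alpha_j); the resulting 2x2 Cartan matrix is
[[2, -3], [-1, 2]].
The roots have two lengths (squared-length ratio 3:1); the short ones are alpha_{2}. The associated Dynkin diagram is two nodes joined by a triple edge (G_2), so the type is G_2.

G_2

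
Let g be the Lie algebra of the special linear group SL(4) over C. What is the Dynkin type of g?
A_3 (sl(4))

This is sl(4), which has dimension 4^2 - 1 = 15 and rank 4 - 1 = 3 (a Cartan subalgebra is the diagonal traceless matrices). In the classification of classical Lie algebras, the special linear algebra sl(n+1) has type A_n; here n = 3, so the Dynkin diagram is a chain of 3 nodes with single edges (A_3). Hence the type is A_3.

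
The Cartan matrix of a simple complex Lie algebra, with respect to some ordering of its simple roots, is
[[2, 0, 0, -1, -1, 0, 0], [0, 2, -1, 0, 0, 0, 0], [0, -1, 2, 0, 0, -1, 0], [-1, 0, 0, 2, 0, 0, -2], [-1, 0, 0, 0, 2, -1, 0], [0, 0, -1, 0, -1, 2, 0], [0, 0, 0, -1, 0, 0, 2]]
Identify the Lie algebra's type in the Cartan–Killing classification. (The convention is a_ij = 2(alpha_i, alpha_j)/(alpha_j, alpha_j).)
The matrix has rank 7 with 2's on the diagonal. Reading the off-diagonal entries as Dynkin edges (a single edge where a_ij = a_ji = -1; a double or triple edge where a_ij * a_ji = 2 or 3), the diagram is a chain of 7 nodes with a double edge at one end; the terminal node there is the unique short simple root (B_7). One simple-root ordering that puts it in standard form is (alpha_2, alpha_3, alpha_6, alpha_5, alpha_1, alpha_4, alpha_7). So the algebra is type B_7, i.e. so(15).

B_7 (so(15))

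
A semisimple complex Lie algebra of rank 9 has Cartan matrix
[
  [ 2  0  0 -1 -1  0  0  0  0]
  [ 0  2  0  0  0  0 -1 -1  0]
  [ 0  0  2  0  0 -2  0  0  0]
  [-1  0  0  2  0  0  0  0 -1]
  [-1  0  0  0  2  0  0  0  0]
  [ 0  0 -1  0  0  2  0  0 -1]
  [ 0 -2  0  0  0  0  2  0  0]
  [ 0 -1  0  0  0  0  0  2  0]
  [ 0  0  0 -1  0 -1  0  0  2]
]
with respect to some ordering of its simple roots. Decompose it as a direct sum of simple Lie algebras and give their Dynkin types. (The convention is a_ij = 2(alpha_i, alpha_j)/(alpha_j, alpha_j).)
C3 ⊕ C6

The diagram associated to this matrix has two connected components: the simple roots {alpha_2, alpha_7, alpha_8} form a chain of 3 nodes with a double edge at one end; the terminal node there is the unique long simple root (C_3), and {alpha_1, alpha_3, alpha_4, alpha_5, alpha_6, alpha_9} form a chain of 6 nodes with a double edge at one end; the terminal node there is the unique long simple root (C_6). A semisimple Lie algebra decomposes uniquely as the direct sum of simple ideals, one per connected component of its Dynkin diagram, so g ≅ C_3 ⊕ C_6 (dimension 21 + 78 = 99).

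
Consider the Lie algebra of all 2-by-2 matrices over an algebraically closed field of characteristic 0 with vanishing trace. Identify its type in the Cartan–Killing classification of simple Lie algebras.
This is sl(2), which has dimension 2^2 - 1 = 3 and rank 2 - 1 = 1 (a Cartan subalgebra is the diagonal traceless matrices). In the classification of classical Lie algebras, the special linear algebra sl(n+1) has type A_n; here n = 1, so the Dynkin diagram is a chain of 1 nodes with single edges (A_1). Hence the type is A_1.

A1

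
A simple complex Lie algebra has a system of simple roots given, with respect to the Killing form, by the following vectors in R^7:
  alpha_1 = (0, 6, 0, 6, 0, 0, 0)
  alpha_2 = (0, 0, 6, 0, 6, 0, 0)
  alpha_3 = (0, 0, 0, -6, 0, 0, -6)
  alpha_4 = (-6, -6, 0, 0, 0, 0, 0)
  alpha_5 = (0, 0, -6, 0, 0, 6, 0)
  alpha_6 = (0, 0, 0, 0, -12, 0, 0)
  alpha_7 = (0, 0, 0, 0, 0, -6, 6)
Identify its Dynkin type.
Compute the Cartan integers a_ij = 2(alpha_i, alpha_j)/(alpha_j, alpha_j); the resulting 7x7 Cartan matrix is
[[2, 0, -1, -1, 0, 0, 0], [0, 2, 0, 0, -1, -1, 0], [-1, 0, 2, 0, 0, 0, -1], [-1, 0, 0, 2, 0, 0, 0], [0, -1, 0, 0, 2, 0, -1], [0, -2, 0, 0, 0, 2, 0], [0, 0, -1, 0, -1, 0, 2]].
The roots have two lengths (squared-length ratio 2:1); the short ones are alpha_{1,2,3,4,5,7}. The associated Dynkin diagram is a chain of 7 nodes with a double edge at one end; the terminal node there is the unique long simple root (C_7), so the type is C_7 (the algebra sp(14)).

type C_7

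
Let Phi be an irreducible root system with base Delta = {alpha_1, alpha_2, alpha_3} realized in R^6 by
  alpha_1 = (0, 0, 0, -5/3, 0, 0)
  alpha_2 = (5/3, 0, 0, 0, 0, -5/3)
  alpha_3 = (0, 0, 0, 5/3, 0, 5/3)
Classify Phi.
Compute the Cartan integers a_ij = 2(alpha_i, alpha_j)/(alpha_j, alpha_j); the resulting 3x3 Cartan matrix is
[[2, 0, -1], [0, 2, -1], [-2, -1, 2]].
The roots have two lengths (squared-length ratio 2:1); the short ones are alpha_{1}. The associated Dynkin diagram is a chain of 3 nodes with a double edge at one end; the terminal node there is the unique short simple root (B_3), so the type is B_3 (the algebra so(7)).

B3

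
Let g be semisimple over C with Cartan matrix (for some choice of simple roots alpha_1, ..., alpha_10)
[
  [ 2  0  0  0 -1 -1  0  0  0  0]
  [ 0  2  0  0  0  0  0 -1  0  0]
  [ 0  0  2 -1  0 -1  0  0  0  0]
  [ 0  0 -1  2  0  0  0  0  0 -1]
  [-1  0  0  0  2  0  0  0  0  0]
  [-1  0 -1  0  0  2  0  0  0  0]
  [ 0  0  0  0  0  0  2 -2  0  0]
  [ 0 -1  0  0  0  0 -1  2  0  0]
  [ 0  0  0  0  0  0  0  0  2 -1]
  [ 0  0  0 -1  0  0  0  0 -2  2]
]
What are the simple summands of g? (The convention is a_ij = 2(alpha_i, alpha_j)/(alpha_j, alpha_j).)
B7 ⊕ C3

The diagram associated to this matrix has two connected components: the simple roots {alpha_1, alpha_3, alpha_4, alpha_5, alpha_6, alpha_9, alpha_10} form a chain of 7 nodes with a double edge at one end; the terminal node there is the unique short simple root (B_7), and {alpha_2, alpha_7, alpha_8} form a chain of 3 nodes with a double edge at one end; the terminal node there is the unique long simple root (C_3). A semisimple Lie algebra decomposes uniquely as the direct sum of simple ideals, one per connected component of its Dynkin diagram, so g ≅ B_7 ⊕ C_3 (dimension 105 + 21 = 126).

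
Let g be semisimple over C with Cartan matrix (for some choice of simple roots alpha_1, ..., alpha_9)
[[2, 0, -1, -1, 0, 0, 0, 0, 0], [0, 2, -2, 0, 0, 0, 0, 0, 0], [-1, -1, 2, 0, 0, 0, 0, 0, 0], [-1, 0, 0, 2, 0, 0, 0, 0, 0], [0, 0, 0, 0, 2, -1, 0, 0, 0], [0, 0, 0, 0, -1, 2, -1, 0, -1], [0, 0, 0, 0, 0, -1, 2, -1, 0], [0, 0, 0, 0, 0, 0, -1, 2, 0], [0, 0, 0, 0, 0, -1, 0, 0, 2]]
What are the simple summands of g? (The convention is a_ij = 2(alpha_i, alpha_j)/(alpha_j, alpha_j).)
The diagram associated to this matrix has two connected components: the simple roots {alpha_1, alpha_2, alpha_3, alpha_4} form a chain of 4 nodes with a double edge at one end; the terminal node there is the unique long simple root (C_4), and {alpha_5, alpha_6, alpha_7, alpha_8, alpha_9} form a chain of 3 nodes with a fork of two nodes at one end (D_5). A semisimple Lie algebra decomposes uniquely as the direct sum of simple ideals, one per connected component of its Dynkin diagram, so g ≅ C_4 ⊕ D_5 (dimension 36 + 45 = 81).

C4 + D5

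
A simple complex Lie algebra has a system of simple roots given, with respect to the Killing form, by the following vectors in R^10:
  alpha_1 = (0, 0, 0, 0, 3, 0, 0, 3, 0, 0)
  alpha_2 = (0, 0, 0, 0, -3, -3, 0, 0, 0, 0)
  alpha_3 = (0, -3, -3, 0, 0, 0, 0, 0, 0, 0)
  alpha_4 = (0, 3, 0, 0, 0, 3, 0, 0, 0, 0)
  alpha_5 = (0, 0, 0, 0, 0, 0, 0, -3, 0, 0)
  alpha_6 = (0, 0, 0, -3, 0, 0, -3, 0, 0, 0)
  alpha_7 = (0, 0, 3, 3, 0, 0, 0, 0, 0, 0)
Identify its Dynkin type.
Compute the Cartan integers a_ij = 2(alpha_i, alpha_j)/(alpha_j, alpha_j); the resulting 7x7 Cartan matrix is
[[2, -1, 0, 0, -2, 0, 0], [-1, 2, 0, -1, 0, 0, 0], [0, 0, 2, -1, 0, 0, -1], [0, -1, -1, 2, 0, 0, 0], [-1, 0, 0, 0, 2, 0, 0], [0, 0, 0, 0, 0, 2, -1], [0, 0, -1, 0, 0, -1, 2]].
The roots have two lengths (squared-length ratio 2:1); the short ones are alpha_{5}. The associated Dynkin diagram is a chain of 7 nodes with a double edge at one end; the terminal node there is the unique short simple root (B_7), so the type is B_7 (the algebra so(15)).

B_7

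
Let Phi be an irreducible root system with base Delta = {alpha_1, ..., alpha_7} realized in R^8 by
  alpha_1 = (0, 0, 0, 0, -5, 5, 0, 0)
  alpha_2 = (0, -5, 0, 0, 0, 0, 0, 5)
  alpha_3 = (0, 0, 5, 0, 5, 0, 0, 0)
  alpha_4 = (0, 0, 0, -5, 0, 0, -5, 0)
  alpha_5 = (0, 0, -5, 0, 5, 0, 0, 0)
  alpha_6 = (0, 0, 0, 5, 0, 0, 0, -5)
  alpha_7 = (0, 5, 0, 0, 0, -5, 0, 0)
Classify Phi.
Compute the Cartan integers a_ij = 2(alpha_i, alpha_j)/(alpha_j, alpha_j); the resulting 7x7 Cartan matrix is
[[2, 0, -1, 0, -1, 0, -1], [0, 2, 0, 0, 0, -1, -1], [-1, 0, 2, 0, 0, 0, 0], [0, 0, 0, 2, 0, -1, 0], [-1, 0, 0, 0, 2, 0, 0], [0, -1, 0, -1, 0, 2, 0], [-1, -1, 0, 0, 0, 0, 2]].
All simple roots have the same length, so the diagram is simply laced. The associated Dynkin diagram is a chain of 5 nodes with a fork of two nodes at one end (D_7), so the type is D_7 (the algebra so(14)).

type D_7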